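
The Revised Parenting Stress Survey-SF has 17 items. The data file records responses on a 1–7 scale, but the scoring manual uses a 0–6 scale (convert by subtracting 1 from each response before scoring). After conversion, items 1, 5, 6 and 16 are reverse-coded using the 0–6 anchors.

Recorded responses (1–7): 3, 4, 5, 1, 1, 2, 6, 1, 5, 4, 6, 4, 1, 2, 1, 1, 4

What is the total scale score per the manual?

52

Convert to 0–6: 2, 3, 4, 0, 0, 1, 5, 0, 4, 3, 5, 3, 0, 1, 0, 0, 3
Reverse-coded (reversed = (0+6) − raw = 6 − raw):
  item 1: 6 − 2 = 4
  item 5: 6 − 0 = 6
  item 6: 6 − 1 = 5
  item 16: 6 − 0 = 6
Scored: 4, 3, 4, 0, 6, 5, 5, 0, 4, 3, 5, 3, 0, 1, 0, 6, 3
Total = 52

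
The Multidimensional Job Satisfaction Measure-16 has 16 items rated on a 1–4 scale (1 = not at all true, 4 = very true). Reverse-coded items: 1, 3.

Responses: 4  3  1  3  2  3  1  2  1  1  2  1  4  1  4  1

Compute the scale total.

Reverse-coded items (reverse-coded value = 5 − response):
  item 1: 5 − 4 = 1
  item 3: 5 − 1 = 4
After reverse-coding: 1, 3, 4, 3, 2, 3, 1, 2, 1, 1, 2, 1, 4, 1, 4, 1
Total = 1 + 3 + 4 + 3 + 2 + 3 + 1 + 2 + 1 + 1 + 2 + 1 + 4 + 1 + 4 + 1 = 34

34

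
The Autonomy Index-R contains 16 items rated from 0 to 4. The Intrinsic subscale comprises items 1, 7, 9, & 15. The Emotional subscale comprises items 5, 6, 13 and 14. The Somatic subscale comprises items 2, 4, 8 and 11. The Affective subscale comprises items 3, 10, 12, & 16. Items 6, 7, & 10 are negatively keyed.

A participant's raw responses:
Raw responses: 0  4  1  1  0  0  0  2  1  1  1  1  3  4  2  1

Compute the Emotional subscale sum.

11

Emotional items: 5, 6, 13, 14.
Of these, item 6 is negatively keyed; on a 0–4 scale, reversed = 4 − raw.
  item 5: 0
  item 6: 4 − 0 = 4
  item 13: 3
  item 14: 4
Sum = 0 + 4 + 3 + 4 = 11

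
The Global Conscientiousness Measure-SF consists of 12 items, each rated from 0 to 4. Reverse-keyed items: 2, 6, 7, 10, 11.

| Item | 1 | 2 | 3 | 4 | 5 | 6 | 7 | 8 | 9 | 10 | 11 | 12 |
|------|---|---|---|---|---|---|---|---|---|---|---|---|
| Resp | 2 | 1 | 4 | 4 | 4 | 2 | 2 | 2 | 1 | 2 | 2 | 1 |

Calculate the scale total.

29

Reversing items 2, 6, 7, 10, and 11 with 4 − raw:
Total = 2 + (4−1) + 4 + 4 + 4 + (4−2) + (4−2) + 2 + 1 + (4−2) + (4−2) + 1
      = 2 + 3 + 4 + 4 + 4 + 2 + 2 + 2 + 1 + 2 + 2 + 1 = 29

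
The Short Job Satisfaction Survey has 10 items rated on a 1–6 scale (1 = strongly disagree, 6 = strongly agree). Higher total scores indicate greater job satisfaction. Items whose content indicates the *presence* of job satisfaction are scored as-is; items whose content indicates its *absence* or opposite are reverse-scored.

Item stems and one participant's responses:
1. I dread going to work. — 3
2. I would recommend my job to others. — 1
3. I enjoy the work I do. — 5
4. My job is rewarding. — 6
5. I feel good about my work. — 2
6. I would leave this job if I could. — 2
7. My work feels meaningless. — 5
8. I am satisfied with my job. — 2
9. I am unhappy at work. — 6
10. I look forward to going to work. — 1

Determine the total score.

29

Items 1, 6, 7, 9 describe the absence/opposite of job satisfaction → reverse-score.
on a 1–6 scale, reversed = 7 − raw.
  item 1: 7 − 3 = 4
  item 2: 1
  item 3: 5
  item 4: 6
  item 5: 2
  item 6: 7 − 2 = 5
  item 7: 7 − 5 = 2
  item 8: 2
  item 9: 7 − 6 = 1
  item 10: 1
Total = 4 + 1 + 5 + 6 + 2 + 5 + 2 + 2 + 1 + 1 = 29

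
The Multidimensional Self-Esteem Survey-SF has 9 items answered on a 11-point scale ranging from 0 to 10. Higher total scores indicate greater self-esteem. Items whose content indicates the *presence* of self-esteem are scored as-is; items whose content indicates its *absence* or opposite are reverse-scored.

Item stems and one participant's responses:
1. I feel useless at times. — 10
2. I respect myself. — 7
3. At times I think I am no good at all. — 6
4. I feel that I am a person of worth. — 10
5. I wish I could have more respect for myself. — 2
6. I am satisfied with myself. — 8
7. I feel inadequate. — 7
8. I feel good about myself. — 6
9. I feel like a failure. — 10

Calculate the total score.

Items 1, 3, 5, 7, 9 describe the absence/opposite of self-esteem → reverse-score.
on a 0–10 scale, reversed = 10 − raw.
  item 1: 10 − 10 = 0
  item 2: 7
  item 3: 10 − 6 = 4
  item 4: 10
  item 5: 10 − 2 = 8
  item 6: 8
  item 7: 10 − 7 = 3
  item 8: 6
  item 9: 10 − 10 = 0
Total = 0 + 7 + 4 + 10 + 8 + 8 + 3 + 6 + 0 = 46

46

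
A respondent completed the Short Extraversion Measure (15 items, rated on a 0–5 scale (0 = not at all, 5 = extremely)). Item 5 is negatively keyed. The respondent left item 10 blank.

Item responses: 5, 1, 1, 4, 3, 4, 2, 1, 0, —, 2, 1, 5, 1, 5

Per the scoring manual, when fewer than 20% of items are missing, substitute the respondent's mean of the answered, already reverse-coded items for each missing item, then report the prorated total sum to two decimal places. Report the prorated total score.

36.43

Reverse-coded (reversed = (0+5) − raw = 5 − raw):
  item 5: 5 − 3 = 2
Completed scored items (14 of 15): 5, 1, 1, 4, 2, 4, 2, 1, 0, 2, 1, 5, 1, 5; sum = 34.
Person mean = 34 / 14 ≈ 2.4286
Prorated total = (34 / 14) × 15 = 36.43 (to 2 dp)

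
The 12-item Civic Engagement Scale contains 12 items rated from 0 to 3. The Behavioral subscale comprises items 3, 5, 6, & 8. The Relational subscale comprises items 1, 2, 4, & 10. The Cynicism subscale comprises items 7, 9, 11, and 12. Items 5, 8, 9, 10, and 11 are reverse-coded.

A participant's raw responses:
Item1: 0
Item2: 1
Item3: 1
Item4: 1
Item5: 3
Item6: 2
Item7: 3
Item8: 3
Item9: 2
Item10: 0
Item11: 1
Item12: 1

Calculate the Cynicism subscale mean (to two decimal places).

Cynicism items: 7, 9, 11, 12.
Of these, items 9 and 11 are reverse-coded; reverse-coded value = 3 − response.
  item 7: 3
  item 9: 3 − 2 = 1
  item 11: 3 − 1 = 2
  item 12: 1
Sum = 3 + 1 + 2 + 1 = 7
Mean = 7 / 4 = 1.75

1.75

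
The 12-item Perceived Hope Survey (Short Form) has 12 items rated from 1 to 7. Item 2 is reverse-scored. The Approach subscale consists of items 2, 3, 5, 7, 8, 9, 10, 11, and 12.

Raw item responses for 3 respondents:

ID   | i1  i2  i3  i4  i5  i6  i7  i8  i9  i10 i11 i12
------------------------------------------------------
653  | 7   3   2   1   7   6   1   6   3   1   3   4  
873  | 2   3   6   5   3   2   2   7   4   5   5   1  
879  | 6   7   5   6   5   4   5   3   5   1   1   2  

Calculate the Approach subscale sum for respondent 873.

Respondent 873 raw: 2, 3, 6, 5, 3, 2, 2, 7, 4, 5, 5, 1.
Approach items: 2, 3, 5, 7, 8, 9, 10, 11, 12.
Reverse-coded (reversed = (1+7) − raw = 8 − raw):
  item 2: 8 − 3 = 5
  item 3: 6
  item 5: 3
  item 7: 2
  item 8: 7
  item 9: 4
  item 10: 5
  item 11: 5
  item 12: 1
Sum = 5 + 6 + 3 + 2 + 7 + 4 + 5 + 5 + 1 = 38

38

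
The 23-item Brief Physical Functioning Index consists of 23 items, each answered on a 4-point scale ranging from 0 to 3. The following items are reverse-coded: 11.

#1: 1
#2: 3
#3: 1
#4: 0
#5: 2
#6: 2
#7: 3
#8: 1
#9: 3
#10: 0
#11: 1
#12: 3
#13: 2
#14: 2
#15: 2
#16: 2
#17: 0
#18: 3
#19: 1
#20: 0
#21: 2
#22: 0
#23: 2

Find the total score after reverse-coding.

Raw sum = 36. Reverse-coded items: 11; their raw sum = 1.
Each reversal replaces raw with 3 − raw, changing the total by 3 − 2·raw per item.
Total = 36 + 1·3 − 2·1 = 36 + 3 − 2 = 37

37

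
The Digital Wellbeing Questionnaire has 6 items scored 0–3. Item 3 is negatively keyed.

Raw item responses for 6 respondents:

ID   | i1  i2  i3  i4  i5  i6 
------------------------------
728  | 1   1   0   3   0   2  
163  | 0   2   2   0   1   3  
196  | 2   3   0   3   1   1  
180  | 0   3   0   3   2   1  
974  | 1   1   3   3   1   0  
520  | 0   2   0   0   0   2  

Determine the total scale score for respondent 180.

Respondent 180 raw: 0, 3, 0, 3, 2, 1.
Reverse-coded (on a 0–3 scale, reversed = 3 − raw):
  item 1: 0
  item 2: 3
  item 3: 3 − 0 = 3
  item 4: 3
  item 5: 2
  item 6: 1
Sum = 0 + 3 + 3 + 3 + 2 + 1 = 12

12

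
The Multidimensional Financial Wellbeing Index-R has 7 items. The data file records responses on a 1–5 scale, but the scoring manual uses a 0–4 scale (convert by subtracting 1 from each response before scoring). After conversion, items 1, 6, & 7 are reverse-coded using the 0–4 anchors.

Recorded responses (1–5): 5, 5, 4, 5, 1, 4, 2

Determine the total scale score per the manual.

Convert to 0–4: 4, 4, 3, 4, 0, 3, 1
Reverse-coded (reverse-coded value = 4 − response):
  item 1: 4 − 4 = 0
  item 6: 4 − 3 = 1
  item 7: 4 − 1 = 3
Scored: 0, 4, 3, 4, 0, 1, 3
Total = 15

15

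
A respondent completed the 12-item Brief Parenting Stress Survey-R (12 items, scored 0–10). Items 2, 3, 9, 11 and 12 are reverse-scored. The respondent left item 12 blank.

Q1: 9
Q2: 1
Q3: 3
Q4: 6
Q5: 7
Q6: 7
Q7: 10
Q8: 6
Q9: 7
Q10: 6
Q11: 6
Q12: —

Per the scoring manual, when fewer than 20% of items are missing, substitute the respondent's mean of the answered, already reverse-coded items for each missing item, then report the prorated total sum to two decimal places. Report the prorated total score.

Reverse-coded (reverse-coded value = 10 − response):
  item 2: 10 − 1 = 9
  item 3: 10 − 3 = 7
  item 9: 10 − 7 = 3
  item 11: 10 − 6 = 4
Completed scored items (11 of 12): 9, 9, 7, 6, 7, 7, 10, 6, 3, 6, 4; sum = 74.
Person mean = 74 / 11 ≈ 6.7273
Prorated total = (74 / 11) × 12 = 80.73 (to 2 dp)

80.73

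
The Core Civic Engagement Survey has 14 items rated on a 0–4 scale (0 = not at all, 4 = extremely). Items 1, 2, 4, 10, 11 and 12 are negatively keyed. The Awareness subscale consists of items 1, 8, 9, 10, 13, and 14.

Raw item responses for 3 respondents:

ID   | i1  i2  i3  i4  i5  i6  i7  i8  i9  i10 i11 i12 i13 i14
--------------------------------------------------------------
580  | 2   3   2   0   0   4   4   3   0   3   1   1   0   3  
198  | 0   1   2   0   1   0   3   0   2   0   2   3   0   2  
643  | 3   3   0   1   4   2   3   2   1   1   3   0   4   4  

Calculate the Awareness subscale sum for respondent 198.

Respondent 198 raw: 0, 1, 2, 0, 1, 0, 3, 0, 2, 0, 2, 3, 0, 2.
Awareness items: 1, 8, 9, 10, 13, 14.
Reverse-coded (reverse-coded value = 4 − response):
  item 1: 4 − 0 = 4
  item 8: 0
  item 9: 2
  item 10: 4 − 0 = 4
  item 13: 0
  item 14: 2
Sum = 4 + 0 + 2 + 4 + 0 + 2 = 12

12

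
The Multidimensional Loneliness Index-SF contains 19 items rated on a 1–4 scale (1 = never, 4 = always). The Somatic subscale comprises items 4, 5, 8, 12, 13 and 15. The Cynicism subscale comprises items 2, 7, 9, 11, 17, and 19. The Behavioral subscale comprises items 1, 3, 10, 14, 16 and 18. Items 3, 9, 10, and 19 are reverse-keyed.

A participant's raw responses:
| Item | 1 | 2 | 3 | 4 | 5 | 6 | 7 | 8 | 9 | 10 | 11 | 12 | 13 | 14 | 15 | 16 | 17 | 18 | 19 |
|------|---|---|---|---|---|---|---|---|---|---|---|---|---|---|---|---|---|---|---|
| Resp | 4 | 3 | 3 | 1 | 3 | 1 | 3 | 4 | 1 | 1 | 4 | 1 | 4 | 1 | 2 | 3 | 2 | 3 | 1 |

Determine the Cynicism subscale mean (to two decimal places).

3.33

Cynicism items: 2, 7, 9, 11, 17, 19.
Of these, items 9 & 19 are reverse-keyed; reverse-coded value = 5 − response.
  item 2: 3
  item 7: 3
  item 9: 5 − 1 = 4
  item 11: 4
  item 17: 2
  item 19: 5 − 1 = 4
Sum = 3 + 3 + 4 + 4 + 2 + 4 = 20
Mean = 20 / 6 = 3.33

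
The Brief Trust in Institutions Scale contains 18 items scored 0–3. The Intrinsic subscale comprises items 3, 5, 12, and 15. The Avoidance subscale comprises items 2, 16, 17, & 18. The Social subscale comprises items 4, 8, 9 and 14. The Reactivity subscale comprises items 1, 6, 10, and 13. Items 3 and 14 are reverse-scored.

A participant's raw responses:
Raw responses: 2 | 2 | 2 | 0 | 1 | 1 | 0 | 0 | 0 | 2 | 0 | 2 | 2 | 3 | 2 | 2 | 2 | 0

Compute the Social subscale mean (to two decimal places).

0.00

Social items: 4, 8, 9, 14.
Of these, item 14 is reverse-scored; reverse-coded value = 3 − response.
  item 4: 0
  item 8: 0
  item 9: 0
  item 14: 3 − 3 = 0
Sum = 0 + 0 + 0 + 0 = 0
Mean = 0 / 4 = 0.00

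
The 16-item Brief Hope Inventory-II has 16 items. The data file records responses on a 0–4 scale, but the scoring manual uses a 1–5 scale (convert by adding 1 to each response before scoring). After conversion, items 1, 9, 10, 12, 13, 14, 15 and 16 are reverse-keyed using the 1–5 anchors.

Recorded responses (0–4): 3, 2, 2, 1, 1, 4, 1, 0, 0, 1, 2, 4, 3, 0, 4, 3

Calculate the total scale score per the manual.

Convert to 1–5: 4, 3, 3, 2, 2, 5, 2, 1, 1, 2, 3, 5, 4, 1, 5, 4
Reverse-coded (reversed = (1+5) − raw = 6 − raw):
  item 1: 6 − 4 = 2
  item 9: 6 − 1 = 5
  item 10: 6 − 2 = 4
  item 12: 6 − 5 = 1
  item 13: 6 − 4 = 2
  item 14: 6 − 1 = 5
  item 15: 6 − 5 = 1
  item 16: 6 − 4 = 2
Scored: 2, 3, 3, 2, 2, 5, 2, 1, 5, 4, 3, 1, 2, 5, 1, 2
Total = 43

43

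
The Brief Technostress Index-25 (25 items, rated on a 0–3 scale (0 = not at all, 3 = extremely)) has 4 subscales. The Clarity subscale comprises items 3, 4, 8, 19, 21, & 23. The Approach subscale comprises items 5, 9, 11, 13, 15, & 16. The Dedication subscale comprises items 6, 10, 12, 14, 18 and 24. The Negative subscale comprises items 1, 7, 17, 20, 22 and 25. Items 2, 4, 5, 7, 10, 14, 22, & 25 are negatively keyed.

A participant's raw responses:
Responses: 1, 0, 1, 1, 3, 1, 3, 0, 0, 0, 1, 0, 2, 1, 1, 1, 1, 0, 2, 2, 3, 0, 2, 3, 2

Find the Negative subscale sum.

Negative items: 1, 7, 17, 20, 22, 25.
Of these, items 7, 22, & 25 are negatively keyed; on a 0–3 scale, reversed = 3 − raw.
  item 1: 1
  item 7: 3 − 3 = 0
  item 17: 1
  item 20: 2
  item 22: 3 − 0 = 3
  item 25: 3 − 2 = 1
Sum = 1 + 0 + 1 + 2 + 3 + 1 = 8

8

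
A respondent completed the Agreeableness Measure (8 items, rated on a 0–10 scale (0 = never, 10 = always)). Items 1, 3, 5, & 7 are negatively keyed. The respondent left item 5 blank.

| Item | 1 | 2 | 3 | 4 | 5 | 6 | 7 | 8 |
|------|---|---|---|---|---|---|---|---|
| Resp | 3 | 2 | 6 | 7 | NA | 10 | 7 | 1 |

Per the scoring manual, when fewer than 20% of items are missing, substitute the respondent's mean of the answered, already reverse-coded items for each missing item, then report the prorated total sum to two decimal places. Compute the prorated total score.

Reverse-coded (reversed = (0+10) − raw = 10 − raw):
  item 1: 10 − 3 = 7
  item 3: 10 − 6 = 4
  item 7: 10 − 7 = 3
Completed scored items (7 of 8): 7, 2, 4, 7, 10, 3, 1; sum = 34.
Person mean = 34 / 7 ≈ 4.8571
Prorated total = (34 / 7) × 8 = 38.86 (to 2 dp)

38.86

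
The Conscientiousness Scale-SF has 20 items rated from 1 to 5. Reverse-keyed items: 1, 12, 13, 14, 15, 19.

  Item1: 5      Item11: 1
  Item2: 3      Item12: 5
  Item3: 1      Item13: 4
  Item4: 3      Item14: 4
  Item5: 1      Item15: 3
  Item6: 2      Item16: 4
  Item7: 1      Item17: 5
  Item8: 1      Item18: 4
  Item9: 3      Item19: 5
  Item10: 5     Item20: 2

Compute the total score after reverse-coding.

46

Reverse-keyed items use 6 − raw:
  item 1: 6 − 5 = 1
  item 12: 6 − 5 = 1
  item 13: 6 − 4 = 2
  item 14: 6 − 4 = 2
  item 15: 6 − 3 = 3
  item 19: 6 − 5 = 1
Scored responses: 1, 3, 1, 3, 1, 2, 1, 1, 3, 5, 1, 1, 2, 2, 3, 4, 5, 4, 1, 2
Total = 1 + 3 + 1 + 3 + 1 + 2 + 1 + 1 + 3 + 5 + 1 + 1 + 2 + 2 + 3 + 4 + 5 + 4 + 1 + 2 = 46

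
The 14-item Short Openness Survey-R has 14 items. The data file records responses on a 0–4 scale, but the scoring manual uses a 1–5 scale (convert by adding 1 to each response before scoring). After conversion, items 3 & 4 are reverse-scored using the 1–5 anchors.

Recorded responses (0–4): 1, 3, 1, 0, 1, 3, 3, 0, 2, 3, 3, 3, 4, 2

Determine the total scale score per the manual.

49

Convert to 1–5: 2, 4, 2, 1, 2, 4, 4, 1, 3, 4, 4, 4, 5, 3
Reverse-coded (reverse-coded value = 6 − response):
  item 3: 6 − 2 = 4
  item 4: 6 − 1 = 5
Scored: 2, 4, 4, 5, 2, 4, 4, 1, 3, 4, 4, 4, 5, 3
Total = 49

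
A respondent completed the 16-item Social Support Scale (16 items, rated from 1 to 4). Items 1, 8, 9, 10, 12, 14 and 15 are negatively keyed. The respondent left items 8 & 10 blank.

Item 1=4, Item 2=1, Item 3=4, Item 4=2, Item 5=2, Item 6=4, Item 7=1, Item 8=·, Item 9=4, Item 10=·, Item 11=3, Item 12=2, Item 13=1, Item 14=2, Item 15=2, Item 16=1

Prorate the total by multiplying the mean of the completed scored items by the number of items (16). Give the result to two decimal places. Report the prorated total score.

34.29

Reverse-coded (on a 1–4 scale, reversed = 5 − raw):
  item 1: 5 − 4 = 1
  item 9: 5 − 4 = 1
  item 12: 5 − 2 = 3
  item 14: 5 − 2 = 3
  item 15: 5 − 2 = 3
Completed scored items (14 of 16): 1, 1, 4, 2, 2, 4, 1, 1, 3, 3, 1, 3, 3, 1; sum = 30.
Person mean = 30 / 14 ≈ 2.1429
Prorated total = (30 / 14) × 16 = 34.29 (to 2 dp)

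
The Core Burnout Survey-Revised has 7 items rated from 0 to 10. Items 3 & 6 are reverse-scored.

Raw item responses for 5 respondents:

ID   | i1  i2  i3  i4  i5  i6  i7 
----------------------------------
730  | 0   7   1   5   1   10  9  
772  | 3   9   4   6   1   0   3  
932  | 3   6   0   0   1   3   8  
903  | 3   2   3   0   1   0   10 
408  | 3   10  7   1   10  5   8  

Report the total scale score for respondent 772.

38

Respondent 772 raw: 3, 9, 4, 6, 1, 0, 3.
Reverse-coded (reversed = (0+10) − raw = 10 − raw):
  item 1: 3
  item 2: 9
  item 3: 10 − 4 = 6
  item 4: 6
  item 5: 1
  item 6: 10 − 0 = 10
  item 7: 3
Sum = 3 + 9 + 6 + 6 + 1 + 10 + 3 = 38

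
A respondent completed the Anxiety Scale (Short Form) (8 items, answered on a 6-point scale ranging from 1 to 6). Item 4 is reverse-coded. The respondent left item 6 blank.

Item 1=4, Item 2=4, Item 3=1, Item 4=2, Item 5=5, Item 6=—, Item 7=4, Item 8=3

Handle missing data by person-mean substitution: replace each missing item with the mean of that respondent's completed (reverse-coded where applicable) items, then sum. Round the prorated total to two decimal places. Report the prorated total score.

29.71

Reverse-coded (reverse-coded value = 7 − response):
  item 4: 7 − 2 = 5
Completed scored items (7 of 8): 4, 4, 1, 5, 5, 4, 3; sum = 26.
Person mean = 26 / 7 ≈ 3.7143
Prorated total = (26 / 7) × 8 = 29.71 (to 2 dp)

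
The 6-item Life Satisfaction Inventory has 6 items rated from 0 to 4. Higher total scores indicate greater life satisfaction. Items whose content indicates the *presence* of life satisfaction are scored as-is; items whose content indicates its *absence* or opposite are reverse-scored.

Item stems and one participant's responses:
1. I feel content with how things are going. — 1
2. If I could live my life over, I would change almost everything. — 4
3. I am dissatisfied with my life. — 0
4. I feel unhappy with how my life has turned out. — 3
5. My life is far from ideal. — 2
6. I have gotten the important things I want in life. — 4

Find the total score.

12

Items 2, 3, 4, 5 describe the absence/opposite of life satisfaction → reverse-score.
reverse-coded value = 4 − response.
  item 1: 1
  item 2: 4 − 4 = 0
  item 3: 4 − 0 = 4
  item 4: 4 − 3 = 1
  item 5: 4 − 2 = 2
  item 6: 4
Total = 1 + 0 + 4 + 1 + 2 + 4 = 12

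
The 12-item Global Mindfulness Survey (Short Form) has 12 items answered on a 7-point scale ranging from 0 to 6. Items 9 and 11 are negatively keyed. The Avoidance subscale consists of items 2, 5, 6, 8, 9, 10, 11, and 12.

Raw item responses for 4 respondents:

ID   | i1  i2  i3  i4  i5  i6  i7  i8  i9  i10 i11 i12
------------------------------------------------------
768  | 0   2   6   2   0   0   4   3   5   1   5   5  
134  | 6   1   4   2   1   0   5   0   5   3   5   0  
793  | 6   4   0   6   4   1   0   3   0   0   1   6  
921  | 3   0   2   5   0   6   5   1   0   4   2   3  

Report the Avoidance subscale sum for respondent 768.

Respondent 768 raw: 0, 2, 6, 2, 0, 0, 4, 3, 5, 1, 5, 5.
Avoidance items: 2, 5, 6, 8, 9, 10, 11, 12.
Reverse-coded (reverse-coded value = 6 − response):
  item 2: 2
  item 5: 0
  item 6: 0
  item 8: 3
  item 9: 6 − 5 = 1
  item 10: 1
  item 11: 6 − 5 = 1
  item 12: 5
Sum = 2 + 0 + 0 + 3 + 1 + 1 + 1 + 5 = 13

13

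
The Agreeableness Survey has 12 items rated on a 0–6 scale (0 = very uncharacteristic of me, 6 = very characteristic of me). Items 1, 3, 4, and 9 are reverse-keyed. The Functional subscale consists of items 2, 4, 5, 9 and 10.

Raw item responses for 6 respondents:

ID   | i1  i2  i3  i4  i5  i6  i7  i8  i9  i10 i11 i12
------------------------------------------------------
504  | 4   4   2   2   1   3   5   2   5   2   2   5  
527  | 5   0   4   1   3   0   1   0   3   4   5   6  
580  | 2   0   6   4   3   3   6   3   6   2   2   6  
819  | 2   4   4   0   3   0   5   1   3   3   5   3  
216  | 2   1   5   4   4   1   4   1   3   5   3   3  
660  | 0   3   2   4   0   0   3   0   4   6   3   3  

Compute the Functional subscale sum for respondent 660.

Respondent 660 raw: 0, 3, 2, 4, 0, 0, 3, 0, 4, 6, 3, 3.
Functional items: 2, 4, 5, 9, 10.
Reverse-coded (reverse-coded value = 6 − response):
  item 2: 3
  item 4: 6 − 4 = 2
  item 5: 0
  item 9: 6 − 4 = 2
  item 10: 6
Sum = 3 + 2 + 0 + 2 + 6 = 13

13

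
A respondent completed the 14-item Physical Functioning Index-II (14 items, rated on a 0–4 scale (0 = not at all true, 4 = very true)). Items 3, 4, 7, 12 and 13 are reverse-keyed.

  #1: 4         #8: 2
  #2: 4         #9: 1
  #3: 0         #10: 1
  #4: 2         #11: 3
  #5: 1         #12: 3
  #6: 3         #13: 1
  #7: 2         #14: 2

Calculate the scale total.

33

Raw sum = 29. Reverse-keyed items: 3, 4, 7, 12, 13; their raw sum = 8.
Each reversal replaces raw with 4 − raw, changing the total by 4 − 2·raw per item.
Total = 29 + 5·4 − 2·8 = 29 + 20 − 16 = 33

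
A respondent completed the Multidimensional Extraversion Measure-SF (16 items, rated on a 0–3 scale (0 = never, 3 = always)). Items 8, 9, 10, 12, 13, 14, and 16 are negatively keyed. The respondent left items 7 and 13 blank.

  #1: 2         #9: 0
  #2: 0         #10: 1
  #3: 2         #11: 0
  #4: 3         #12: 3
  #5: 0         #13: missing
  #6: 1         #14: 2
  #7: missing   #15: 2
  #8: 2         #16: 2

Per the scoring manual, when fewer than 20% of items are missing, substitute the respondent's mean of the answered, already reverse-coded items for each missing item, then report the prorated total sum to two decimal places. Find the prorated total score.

20.57

Reverse-coded (on a 0–3 scale, reversed = 3 − raw):
  item 8: 3 − 2 = 1
  item 9: 3 − 0 = 3
  item 10: 3 − 1 = 2
  item 12: 3 − 3 = 0
  item 14: 3 − 2 = 1
  item 16: 3 − 2 = 1
Completed scored items (14 of 16): 2, 0, 2, 3, 0, 1, 1, 3, 2, 0, 0, 1, 2, 1; sum = 18.
Person mean = 18 / 14 ≈ 1.2857
Prorated total = (18 / 14) × 16 = 20.57 (to 2 dp)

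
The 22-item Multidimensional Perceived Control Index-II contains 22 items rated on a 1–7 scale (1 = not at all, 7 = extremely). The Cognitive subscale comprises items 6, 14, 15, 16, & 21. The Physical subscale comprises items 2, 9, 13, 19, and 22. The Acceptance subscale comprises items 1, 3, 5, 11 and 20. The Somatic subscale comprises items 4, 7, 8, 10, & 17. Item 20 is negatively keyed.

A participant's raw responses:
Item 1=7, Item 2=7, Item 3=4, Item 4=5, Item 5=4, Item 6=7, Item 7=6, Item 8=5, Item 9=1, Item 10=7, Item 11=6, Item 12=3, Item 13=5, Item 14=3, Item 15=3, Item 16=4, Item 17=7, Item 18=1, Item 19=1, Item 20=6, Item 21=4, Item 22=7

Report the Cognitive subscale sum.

Cognitive items: 6, 14, 15, 16, 21.
  item 6: 7
  item 14: 3
  item 15: 3
  item 16: 4
  item 21: 4
Sum = 7 + 3 + 3 + 4 + 4 = 21

21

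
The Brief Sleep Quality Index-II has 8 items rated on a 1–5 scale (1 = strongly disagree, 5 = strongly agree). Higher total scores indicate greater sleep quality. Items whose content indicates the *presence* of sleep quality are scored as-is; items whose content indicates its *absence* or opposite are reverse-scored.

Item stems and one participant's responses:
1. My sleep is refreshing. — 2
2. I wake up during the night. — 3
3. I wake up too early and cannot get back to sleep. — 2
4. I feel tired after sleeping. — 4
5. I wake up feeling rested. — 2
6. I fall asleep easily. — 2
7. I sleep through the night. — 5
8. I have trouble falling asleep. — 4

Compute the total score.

22

Items 2, 3, 4, 8 describe the absence/opposite of sleep quality → reverse-score.
reverse-coded value = 6 − response.
  item 1: 2
  item 2: 6 − 3 = 3
  item 3: 6 − 2 = 4
  item 4: 6 − 4 = 2
  item 5: 2
  item 6: 2
  item 7: 5
  item 8: 6 − 4 = 2
Total = 2 + 3 + 4 + 2 + 2 + 2 + 5 + 2 = 22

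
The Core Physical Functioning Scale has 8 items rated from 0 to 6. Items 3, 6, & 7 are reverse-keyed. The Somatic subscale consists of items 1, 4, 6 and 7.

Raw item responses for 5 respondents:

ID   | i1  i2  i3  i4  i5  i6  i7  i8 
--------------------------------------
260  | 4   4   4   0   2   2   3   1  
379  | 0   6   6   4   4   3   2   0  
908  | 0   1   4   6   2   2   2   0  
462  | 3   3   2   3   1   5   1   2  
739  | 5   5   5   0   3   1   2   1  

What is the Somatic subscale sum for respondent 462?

Respondent 462 raw: 3, 3, 2, 3, 1, 5, 1, 2.
Somatic items: 1, 4, 6, 7.
Reverse-coded (reversed = (0+6) − raw = 6 − raw):
  item 1: 3
  item 4: 3
  item 6: 6 − 5 = 1
  item 7: 6 − 1 = 5
Sum = 3 + 3 + 1 + 5 = 12

12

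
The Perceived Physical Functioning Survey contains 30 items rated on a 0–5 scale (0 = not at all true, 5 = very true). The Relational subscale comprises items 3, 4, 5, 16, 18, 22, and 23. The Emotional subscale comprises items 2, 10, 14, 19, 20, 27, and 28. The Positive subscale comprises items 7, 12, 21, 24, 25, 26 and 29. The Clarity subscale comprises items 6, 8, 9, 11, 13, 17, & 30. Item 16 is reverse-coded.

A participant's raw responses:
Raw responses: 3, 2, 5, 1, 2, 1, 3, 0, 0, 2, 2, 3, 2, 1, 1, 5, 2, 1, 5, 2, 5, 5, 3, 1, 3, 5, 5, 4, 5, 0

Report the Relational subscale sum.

Relational items: 3, 4, 5, 16, 18, 22, 23.
Of these, item 16 is reverse-coded; on a 0–5 scale, reversed = 5 − raw.
  item 3: 5
  item 4: 1
  item 5: 2
  item 16: 5 − 5 = 0
  item 18: 1
  item 22: 5
  item 23: 3
Sum = 5 + 1 + 2 + 0 + 1 + 5 + 3 = 17

17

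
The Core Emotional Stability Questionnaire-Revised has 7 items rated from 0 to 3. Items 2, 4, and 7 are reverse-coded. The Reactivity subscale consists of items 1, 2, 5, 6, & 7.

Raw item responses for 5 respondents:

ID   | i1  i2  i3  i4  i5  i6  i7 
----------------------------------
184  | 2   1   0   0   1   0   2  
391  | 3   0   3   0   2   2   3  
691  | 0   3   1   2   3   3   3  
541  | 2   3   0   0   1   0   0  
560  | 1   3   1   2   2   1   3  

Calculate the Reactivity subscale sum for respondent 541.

Respondent 541 raw: 2, 3, 0, 0, 1, 0, 0.
Reactivity items: 1, 2, 5, 6, 7.
Reverse-coded (reversed = (0+3) − raw = 3 − raw):
  item 1: 2
  item 2: 3 − 3 = 0
  item 5: 1
  item 6: 0
  item 7: 3 − 0 = 3
Sum = 2 + 0 + 1 + 0 + 3 = 6

6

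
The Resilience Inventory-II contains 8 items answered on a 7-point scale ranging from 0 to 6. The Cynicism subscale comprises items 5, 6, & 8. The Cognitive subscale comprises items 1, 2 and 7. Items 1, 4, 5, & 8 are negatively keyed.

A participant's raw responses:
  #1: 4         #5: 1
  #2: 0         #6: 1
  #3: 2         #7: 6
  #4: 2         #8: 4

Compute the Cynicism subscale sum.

Cynicism items: 5, 6, 8.
Of these, items 5 and 8 are negatively keyed; on a 0–6 scale, reversed = 6 − raw.
  item 5: 6 − 1 = 5
  item 6: 1
  item 8: 6 − 4 = 2
Sum = 5 + 1 + 2 = 8

8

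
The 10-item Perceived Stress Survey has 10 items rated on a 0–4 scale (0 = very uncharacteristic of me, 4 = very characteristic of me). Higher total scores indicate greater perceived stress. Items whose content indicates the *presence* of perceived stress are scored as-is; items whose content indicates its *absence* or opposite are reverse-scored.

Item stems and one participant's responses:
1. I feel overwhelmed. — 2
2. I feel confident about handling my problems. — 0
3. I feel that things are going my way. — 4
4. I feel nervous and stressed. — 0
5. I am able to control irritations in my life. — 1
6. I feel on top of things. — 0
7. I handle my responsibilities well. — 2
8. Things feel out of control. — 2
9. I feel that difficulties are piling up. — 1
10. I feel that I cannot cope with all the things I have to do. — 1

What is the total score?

Items 2, 3, 5, 6, 7 describe the absence/opposite of perceived stress → reverse-score.
reverse-coded value = 4 − response.
  item 1: 2
  item 2: 4 − 0 = 4
  item 3: 4 − 4 = 0
  item 4: 0
  item 5: 4 − 1 = 3
  item 6: 4 − 0 = 4
  item 7: 4 − 2 = 2
  item 8: 2
  item 9: 1
  item 10: 1
Total = 2 + 4 + 0 + 0 + 3 + 4 + 2 + 2 + 1 + 1 = 19

19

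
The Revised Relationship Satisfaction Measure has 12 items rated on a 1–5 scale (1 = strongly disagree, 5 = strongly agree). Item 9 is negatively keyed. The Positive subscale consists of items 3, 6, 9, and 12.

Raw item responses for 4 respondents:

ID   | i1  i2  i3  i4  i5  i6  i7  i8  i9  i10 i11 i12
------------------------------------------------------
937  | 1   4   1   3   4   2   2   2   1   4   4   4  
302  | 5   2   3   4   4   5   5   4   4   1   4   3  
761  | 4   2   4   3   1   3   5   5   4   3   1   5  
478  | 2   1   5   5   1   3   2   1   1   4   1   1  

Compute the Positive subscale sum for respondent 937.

Respondent 937 raw: 1, 4, 1, 3, 4, 2, 2, 2, 1, 4, 4, 4.
Positive items: 3, 6, 9, 12.
Reverse-coded (on a 1–5 scale, reversed = 6 − raw):
  item 3: 1
  item 6: 2
  item 9: 6 − 1 = 5
  item 12: 4
Sum = 1 + 2 + 5 + 4 = 12

12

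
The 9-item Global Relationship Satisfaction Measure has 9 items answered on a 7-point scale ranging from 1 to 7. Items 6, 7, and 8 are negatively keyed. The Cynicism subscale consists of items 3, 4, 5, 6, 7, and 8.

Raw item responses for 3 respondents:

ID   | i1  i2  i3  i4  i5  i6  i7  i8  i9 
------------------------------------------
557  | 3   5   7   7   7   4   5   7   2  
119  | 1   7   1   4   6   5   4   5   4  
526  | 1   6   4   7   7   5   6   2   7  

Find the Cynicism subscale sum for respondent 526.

Respondent 526 raw: 1, 6, 4, 7, 7, 5, 6, 2, 7.
Cynicism items: 3, 4, 5, 6, 7, 8.
Reverse-coded (reversed = (1+7) − raw = 8 − raw):
  item 3: 4
  item 4: 7
  item 5: 7
  item 6: 8 − 5 = 3
  item 7: 8 − 6 = 2
  item 8: 8 − 2 = 6
Sum = 4 + 7 + 7 + 3 + 2 + 6 = 29

29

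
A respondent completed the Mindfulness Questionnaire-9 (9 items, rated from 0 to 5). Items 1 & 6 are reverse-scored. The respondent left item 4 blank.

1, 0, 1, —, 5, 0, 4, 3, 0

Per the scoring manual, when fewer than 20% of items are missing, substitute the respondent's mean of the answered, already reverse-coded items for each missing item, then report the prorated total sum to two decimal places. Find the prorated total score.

Reverse-coded (reverse-coded value = 5 − response):
  item 1: 5 − 1 = 4
  item 6: 5 − 0 = 5
Completed scored items (8 of 9): 4, 0, 1, 5, 5, 4, 3, 0; sum = 22.
Person mean = 22 / 8 ≈ 2.7500
Prorated total = (22 / 8) × 9 = 24.75 (to 2 dp)

24.75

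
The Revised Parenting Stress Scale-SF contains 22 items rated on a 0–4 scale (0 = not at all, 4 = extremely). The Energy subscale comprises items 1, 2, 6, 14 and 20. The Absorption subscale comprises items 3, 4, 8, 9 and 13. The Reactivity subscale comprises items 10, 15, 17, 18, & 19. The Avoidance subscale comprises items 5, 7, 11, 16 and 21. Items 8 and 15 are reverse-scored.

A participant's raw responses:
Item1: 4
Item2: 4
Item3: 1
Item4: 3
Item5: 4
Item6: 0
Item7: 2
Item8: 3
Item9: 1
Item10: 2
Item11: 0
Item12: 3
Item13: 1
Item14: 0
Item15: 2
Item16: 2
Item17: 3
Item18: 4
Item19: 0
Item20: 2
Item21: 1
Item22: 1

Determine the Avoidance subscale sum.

9

Avoidance items: 5, 7, 11, 16, 21.
  item 5: 4
  item 7: 2
  item 11: 0
  item 16: 2
  item 21: 1
Sum = 4 + 2 + 0 + 2 + 1 = 9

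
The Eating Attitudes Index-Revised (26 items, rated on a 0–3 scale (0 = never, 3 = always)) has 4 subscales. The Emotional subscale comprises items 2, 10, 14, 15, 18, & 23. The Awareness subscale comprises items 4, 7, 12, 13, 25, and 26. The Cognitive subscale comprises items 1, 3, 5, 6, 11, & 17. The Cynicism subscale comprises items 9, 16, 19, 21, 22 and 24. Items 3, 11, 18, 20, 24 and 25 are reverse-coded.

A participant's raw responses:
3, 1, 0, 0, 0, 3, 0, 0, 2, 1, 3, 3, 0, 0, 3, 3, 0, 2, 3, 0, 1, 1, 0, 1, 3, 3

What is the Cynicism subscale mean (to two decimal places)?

Cynicism items: 9, 16, 19, 21, 22, 24.
Of these, item 24 is reverse-coded; on a 0–3 scale, reversed = 3 − raw.
  item 9: 2
  item 16: 3
  item 19: 3
  item 21: 1
  item 22: 1
  item 24: 3 − 1 = 2
Sum = 2 + 3 + 3 + 1 + 1 + 2 = 12
Mean = 12 / 6 = 2.00

2.00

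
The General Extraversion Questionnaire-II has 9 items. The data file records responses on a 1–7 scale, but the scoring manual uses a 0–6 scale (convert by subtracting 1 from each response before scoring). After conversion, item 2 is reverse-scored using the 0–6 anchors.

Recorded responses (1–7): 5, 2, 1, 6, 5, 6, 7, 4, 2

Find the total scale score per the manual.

33

Convert to 0–6: 4, 1, 0, 5, 4, 5, 6, 3, 1
Reverse-coded (reversed = (0+6) − raw = 6 − raw):
  item 2: 6 − 1 = 5
Scored: 4, 5, 0, 5, 4, 5, 6, 3, 1
Total = 33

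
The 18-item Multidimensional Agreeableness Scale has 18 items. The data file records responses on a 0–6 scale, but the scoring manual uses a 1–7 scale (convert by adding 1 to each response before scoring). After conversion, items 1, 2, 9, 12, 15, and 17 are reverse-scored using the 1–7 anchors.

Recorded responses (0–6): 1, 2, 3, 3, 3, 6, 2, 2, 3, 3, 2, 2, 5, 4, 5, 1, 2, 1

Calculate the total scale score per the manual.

74

Convert to 1–7: 2, 3, 4, 4, 4, 7, 3, 3, 4, 4, 3, 3, 6, 5, 6, 2, 3, 2
Reverse-coded (on a 1–7 scale, reversed = 8 − raw):
  item 1: 8 − 2 = 6
  item 2: 8 − 3 = 5
  item 9: 8 − 4 = 4
  item 12: 8 − 3 = 5
  item 15: 8 − 6 = 2
  item 17: 8 − 3 = 5
Scored: 6, 5, 4, 4, 4, 7, 3, 3, 4, 4, 3, 5, 6, 5, 2, 2, 5, 2
Total = 74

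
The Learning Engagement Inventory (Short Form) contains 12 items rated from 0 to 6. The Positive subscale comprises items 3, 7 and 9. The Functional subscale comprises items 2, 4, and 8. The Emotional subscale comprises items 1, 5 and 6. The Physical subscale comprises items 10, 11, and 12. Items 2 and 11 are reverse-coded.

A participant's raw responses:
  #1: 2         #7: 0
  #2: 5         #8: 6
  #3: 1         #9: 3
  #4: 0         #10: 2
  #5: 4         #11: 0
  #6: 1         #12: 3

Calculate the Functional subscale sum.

Functional items: 2, 4, 8.
Of these, item 2 is reverse-coded; reversed = (0+6) − raw = 6 − raw.
  item 2: 6 − 5 = 1
  item 4: 0
  item 8: 6
Sum = 1 + 0 + 6 = 7

7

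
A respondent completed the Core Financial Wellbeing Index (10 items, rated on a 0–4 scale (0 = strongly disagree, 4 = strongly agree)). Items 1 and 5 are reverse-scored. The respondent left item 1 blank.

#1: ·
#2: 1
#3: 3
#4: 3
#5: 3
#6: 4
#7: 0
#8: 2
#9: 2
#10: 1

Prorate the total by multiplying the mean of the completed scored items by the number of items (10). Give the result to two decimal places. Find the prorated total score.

Reverse-coded (reverse-coded value = 4 − response):
  item 5: 4 − 3 = 1
Completed scored items (9 of 10): 1, 3, 3, 1, 4, 0, 2, 2, 1; sum = 17.
Person mean = 17 / 9 ≈ 1.8889
Prorated total = (17 / 9) × 10 = 18.89 (to 2 dp)

18.89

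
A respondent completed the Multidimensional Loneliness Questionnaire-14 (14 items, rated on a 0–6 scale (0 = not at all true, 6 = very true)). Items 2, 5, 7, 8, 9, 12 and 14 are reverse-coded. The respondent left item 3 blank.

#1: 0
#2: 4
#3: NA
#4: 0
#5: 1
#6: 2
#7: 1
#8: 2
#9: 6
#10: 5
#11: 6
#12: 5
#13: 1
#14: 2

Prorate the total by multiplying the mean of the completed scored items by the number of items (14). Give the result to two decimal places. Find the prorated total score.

Reverse-coded (reverse-coded value = 6 − response):
  item 2: 6 − 4 = 2
  item 5: 6 − 1 = 5
  item 7: 6 − 1 = 5
  item 8: 6 − 2 = 4
  item 9: 6 − 6 = 0
  item 12: 6 − 5 = 1
  item 14: 6 − 2 = 4
Completed scored items (13 of 14): 0, 2, 0, 5, 2, 5, 4, 0, 5, 6, 1, 1, 4; sum = 35.
Person mean = 35 / 13 ≈ 2.6923
Prorated total = (35 / 13) × 14 = 37.69 (to 2 dp)

37.69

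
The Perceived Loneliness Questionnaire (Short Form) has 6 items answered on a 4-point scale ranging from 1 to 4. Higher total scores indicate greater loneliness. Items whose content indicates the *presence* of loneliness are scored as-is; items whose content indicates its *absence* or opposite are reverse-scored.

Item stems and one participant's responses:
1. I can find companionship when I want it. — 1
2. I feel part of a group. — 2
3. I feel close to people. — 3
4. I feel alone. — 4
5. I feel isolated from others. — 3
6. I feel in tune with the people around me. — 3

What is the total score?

Items 1, 2, 3, 6 describe the absence/opposite of loneliness → reverse-score.
reversed = (1+4) − raw = 5 − raw.
  item 1: 5 − 1 = 4
  item 2: 5 − 2 = 3
  item 3: 5 − 3 = 2
  item 4: 4
  item 5: 3
  item 6: 5 − 3 = 2
Total = 4 + 3 + 2 + 4 + 3 + 2 = 18

18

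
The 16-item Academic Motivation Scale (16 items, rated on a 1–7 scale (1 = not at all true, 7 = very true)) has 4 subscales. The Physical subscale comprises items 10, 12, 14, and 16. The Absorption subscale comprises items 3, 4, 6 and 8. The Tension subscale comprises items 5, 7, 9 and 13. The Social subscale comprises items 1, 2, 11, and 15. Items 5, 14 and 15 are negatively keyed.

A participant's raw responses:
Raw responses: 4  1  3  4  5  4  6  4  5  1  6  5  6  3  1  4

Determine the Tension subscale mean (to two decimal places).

Tension items: 5, 7, 9, 13.
Of these, item 5 is negatively keyed; on a 1–7 scale, reversed = 8 − raw.
  item 5: 8 − 5 = 3
  item 7: 6
  item 9: 5
  item 13: 6
Sum = 3 + 6 + 5 + 6 = 20
Mean = 20 / 4 = 5.00

5.00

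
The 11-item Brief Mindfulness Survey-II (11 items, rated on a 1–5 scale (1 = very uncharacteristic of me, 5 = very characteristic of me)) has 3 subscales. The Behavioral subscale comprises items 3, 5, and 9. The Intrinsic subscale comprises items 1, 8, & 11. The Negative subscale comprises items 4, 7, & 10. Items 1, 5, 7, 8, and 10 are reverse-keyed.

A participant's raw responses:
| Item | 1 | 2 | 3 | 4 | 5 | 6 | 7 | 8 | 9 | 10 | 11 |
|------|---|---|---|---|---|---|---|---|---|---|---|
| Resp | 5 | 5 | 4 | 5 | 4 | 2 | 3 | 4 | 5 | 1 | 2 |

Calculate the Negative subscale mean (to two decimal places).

Negative items: 4, 7, 10.
Of these, items 7 and 10 are reverse-keyed; reverse-coded value = 6 − response.
  item 4: 5
  item 7: 6 − 3 = 3
  item 10: 6 − 1 = 5
Sum = 5 + 3 + 5 = 13
Mean = 13 / 3 = 4.33

4.33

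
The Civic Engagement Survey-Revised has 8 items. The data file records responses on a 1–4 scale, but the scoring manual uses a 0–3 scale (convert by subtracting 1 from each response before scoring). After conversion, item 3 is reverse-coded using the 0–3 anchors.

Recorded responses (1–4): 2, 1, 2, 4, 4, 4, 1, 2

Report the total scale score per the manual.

13

Convert to 0–3: 1, 0, 1, 3, 3, 3, 0, 1
Reverse-coded (reverse-coded value = 3 − response):
  item 3: 3 − 1 = 2
Scored: 1, 0, 2, 3, 3, 3, 0, 1
Total = 13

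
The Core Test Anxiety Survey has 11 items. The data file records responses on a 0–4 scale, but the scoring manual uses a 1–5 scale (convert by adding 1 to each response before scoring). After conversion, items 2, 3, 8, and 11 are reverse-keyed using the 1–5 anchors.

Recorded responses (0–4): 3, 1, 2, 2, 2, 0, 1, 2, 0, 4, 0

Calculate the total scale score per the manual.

Convert to 1–5: 4, 2, 3, 3, 3, 1, 2, 3, 1, 5, 1
Reverse-coded (on a 1–5 scale, reversed = 6 − raw):
  item 2: 6 − 2 = 4
  item 3: 6 − 3 = 3
  item 8: 6 − 3 = 3
  item 11: 6 − 1 = 5
Scored: 4, 4, 3, 3, 3, 1, 2, 3, 1, 5, 5
Total = 34

34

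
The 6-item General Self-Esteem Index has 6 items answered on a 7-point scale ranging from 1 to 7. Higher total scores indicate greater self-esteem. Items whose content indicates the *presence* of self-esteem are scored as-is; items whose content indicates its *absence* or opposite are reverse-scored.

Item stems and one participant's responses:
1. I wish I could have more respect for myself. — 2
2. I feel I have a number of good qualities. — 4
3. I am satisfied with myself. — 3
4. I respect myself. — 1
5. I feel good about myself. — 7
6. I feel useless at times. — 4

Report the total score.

25

Items 1, 6 describe the absence/opposite of self-esteem → reverse-score.
reversed = (1+7) − raw = 8 − raw.
  item 1: 8 − 2 = 6
  item 2: 4
  item 3: 3
  item 4: 1
  item 5: 7
  item 6: 8 − 4 = 4
Total = 6 + 4 + 3 + 1 + 7 + 4 = 25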